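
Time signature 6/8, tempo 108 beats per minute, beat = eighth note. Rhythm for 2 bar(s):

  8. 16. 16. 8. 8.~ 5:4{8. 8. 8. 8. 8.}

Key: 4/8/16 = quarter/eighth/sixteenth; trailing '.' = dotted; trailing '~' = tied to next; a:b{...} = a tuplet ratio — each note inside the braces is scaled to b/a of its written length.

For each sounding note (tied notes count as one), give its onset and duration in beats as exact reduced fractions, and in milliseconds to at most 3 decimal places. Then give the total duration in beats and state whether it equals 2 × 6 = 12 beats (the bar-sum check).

1) 0.0ms=0b +833.333ms=3/2b
2) 833.333ms=3/2b +416.667ms=3/4b
3) 1250.0ms=9/4b +416.667ms=3/4b
4) 1666.667ms=3b +833.333ms=3/2b
5) 2500.0ms=9/2b +1500.0ms=27/10b
6) 4000.0ms=36/5b +666.667ms=6/5b
7) 4666.667ms=42/5b +666.667ms=6/5b
8) 5333.333ms=48/5b +666.667ms=6/5b
9) 6000.0ms=54/5b +666.667ms=6/5b
Σ=12b of 12 (108bpm 6/8) — PASS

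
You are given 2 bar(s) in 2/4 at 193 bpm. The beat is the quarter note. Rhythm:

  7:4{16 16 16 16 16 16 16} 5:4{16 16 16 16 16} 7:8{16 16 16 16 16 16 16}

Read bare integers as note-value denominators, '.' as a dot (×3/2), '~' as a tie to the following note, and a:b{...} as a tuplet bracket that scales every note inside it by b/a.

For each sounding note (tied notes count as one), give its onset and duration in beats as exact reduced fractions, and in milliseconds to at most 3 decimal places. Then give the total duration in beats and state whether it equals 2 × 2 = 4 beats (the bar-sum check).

1) 0.0ms=0b +44.412ms=1/7b
2) 44.412ms=1/7b +44.412ms=1/7b
3) 88.823ms=2/7b +44.412ms=1/7b
4) 133.235ms=3/7b +44.412ms=1/7b
5) 177.646ms=4/7b +44.412ms=1/7b
6) 222.058ms=5/7b +44.412ms=1/7b
7) 266.469ms=6/7b +44.412ms=1/7b
8) 310.881ms=1b +62.176ms=1/5b
9) 373.057ms=6/5b +62.176ms=1/5b
10) 435.233ms=7/5b +62.176ms=1/5b
11) 497.409ms=8/5b +62.176ms=1/5b
12) 559.585ms=9/5b +62.176ms=1/5b
13) 621.762ms=2b +88.823ms=2/7b
14) 710.585ms=16/7b +88.823ms=2/7b
15) 799.408ms=18/7b +88.823ms=2/7b
16) 888.231ms=20/7b +88.823ms=2/7b
17) 977.054ms=22/7b +88.823ms=2/7b
18) 1065.877ms=24/7b +88.823ms=2/7b
19) 1154.7ms=26/7b +88.823ms=2/7b
Σ=4b of 4 (193bpm 2/4) — PASS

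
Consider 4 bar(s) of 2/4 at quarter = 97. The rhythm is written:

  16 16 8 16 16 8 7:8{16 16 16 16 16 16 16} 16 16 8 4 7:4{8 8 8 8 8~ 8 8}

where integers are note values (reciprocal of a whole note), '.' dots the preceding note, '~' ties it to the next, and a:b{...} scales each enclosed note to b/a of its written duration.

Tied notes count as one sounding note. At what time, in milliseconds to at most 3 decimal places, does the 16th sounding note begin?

note 16 onset = 9/2b = 2783.505ms

1. 0.0ms @ 0 + 154.639ms (1/4)
2. 154.639ms @ 1/4 + 154.639ms (1/4)
3. 309.278ms @ 1/2 + 309.278ms (1/2)
4. 618.557ms @ 1 + 154.639ms (1/4)
5. 773.196ms @ 5/4 + 154.639ms (1/4)
6. 927.835ms @ 3/2 + 309.278ms (1/2)
7. 1237.113ms @ 2 + 176.73ms (2/7)
8. 1413.844ms @ 16/7 + 176.73ms (2/7)
9. 1590.574ms @ 18/7 + 176.73ms (2/7)
10. 1767.305ms @ 20/7 + 176.73ms (2/7)
11. 1944.035ms @ 22/7 + 176.73ms (2/7)
12. 2120.766ms @ 24/7 + 176.73ms (2/7)
13. 2297.496ms @ 26/7 + 176.73ms (2/7)
14. 2474.227ms @ 4 + 154.639ms (1/4)
15. 2628.866ms @ 17/4 + 154.639ms (1/4)
16. 2783.505ms @ 9/2 + 309.278ms (1/2)
17. 3092.784ms @ 5 + 618.557ms (1)
18. 3711.34ms @ 6 + 176.73ms (2/7)
19. 3888.071ms @ 44/7 + 176.73ms (2/7)
20. 4064.801ms @ 46/7 + 176.73ms (2/7)
21. 4241.532ms @ 48/7 + 176.73ms (2/7)
22. 4418.262ms @ 50/7 + 353.461ms (4/7)
23. 4771.723ms @ 54/7 + 176.73ms (2/7)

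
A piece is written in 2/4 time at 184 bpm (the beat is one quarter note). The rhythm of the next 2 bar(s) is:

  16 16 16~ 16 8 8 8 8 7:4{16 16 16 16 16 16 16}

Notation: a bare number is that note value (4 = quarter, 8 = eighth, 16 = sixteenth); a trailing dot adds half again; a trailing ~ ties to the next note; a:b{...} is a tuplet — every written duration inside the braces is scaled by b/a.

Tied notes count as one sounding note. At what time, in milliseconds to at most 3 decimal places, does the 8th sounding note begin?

note 8 onset = 3b = 978.261ms

1. 0.0ms @ 0 + 81.522ms (1/4)
2. 81.522ms @ 1/4 + 81.522ms (1/4)
3. 163.043ms @ 1/2 + 163.043ms (1/2)
4. 326.087ms @ 1 + 163.043ms (1/2)
5. 489.13ms @ 3/2 + 163.043ms (1/2)
6. 652.174ms @ 2 + 163.043ms (1/2)
7. 815.217ms @ 5/2 + 163.043ms (1/2)
8. 978.261ms @ 3 + 46.584ms (1/7)
9. 1024.845ms @ 22/7 + 46.584ms (1/7)
10. 1071.429ms @ 23/7 + 46.584ms (1/7)
11. 1118.012ms @ 24/7 + 46.584ms (1/7)
12. 1164.596ms @ 25/7 + 46.584ms (1/7)
13. 1211.18ms @ 26/7 + 46.584ms (1/7)
14. 1257.764ms @ 27/7 + 46.584ms (1/7)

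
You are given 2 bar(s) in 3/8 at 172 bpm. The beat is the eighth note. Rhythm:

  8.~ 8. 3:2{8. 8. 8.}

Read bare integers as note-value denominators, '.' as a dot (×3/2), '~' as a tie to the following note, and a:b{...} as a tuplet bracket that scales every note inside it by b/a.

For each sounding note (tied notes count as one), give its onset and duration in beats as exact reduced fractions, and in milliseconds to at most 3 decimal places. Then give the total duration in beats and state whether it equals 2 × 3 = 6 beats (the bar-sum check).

1) 0.0ms=0b +1046.512ms=3b
2) 1046.512ms=3b +348.837ms=1b
3) 1395.349ms=4b +348.837ms=1b
4) 1744.186ms=5b +348.837ms=1b
Σ=6b of 6 (172bpm 3/8) — PASS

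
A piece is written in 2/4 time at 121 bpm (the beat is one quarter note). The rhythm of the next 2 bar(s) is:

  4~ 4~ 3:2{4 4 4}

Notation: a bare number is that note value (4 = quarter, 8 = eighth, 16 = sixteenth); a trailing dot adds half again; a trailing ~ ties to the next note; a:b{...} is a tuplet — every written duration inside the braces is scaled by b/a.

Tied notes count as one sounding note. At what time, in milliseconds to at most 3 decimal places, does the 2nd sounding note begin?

note 2 onset = 8/3b = 1322.314ms

1. 0.0ms @ 0 + 1322.314ms (8/3)
2. 1322.314ms @ 8/3 + 330.579ms (2/3)
3. 1652.893ms @ 10/3 + 330.579ms (2/3)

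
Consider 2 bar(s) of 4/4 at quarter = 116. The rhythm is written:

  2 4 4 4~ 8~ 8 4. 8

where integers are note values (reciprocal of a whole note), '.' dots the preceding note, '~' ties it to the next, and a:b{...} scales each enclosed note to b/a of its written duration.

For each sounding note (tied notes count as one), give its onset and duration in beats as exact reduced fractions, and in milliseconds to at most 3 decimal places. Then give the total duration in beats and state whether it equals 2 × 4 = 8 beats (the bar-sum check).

1) 0.0ms=0b +1034.483ms=2b
2) 1034.483ms=2b +517.241ms=1b
3) 1551.724ms=3b +517.241ms=1b
4) 2068.966ms=4b +1034.483ms=2b
5) 3103.448ms=6b +775.862ms=3/2b
6) 3879.31ms=15/2b +258.621ms=1/2b
Σ=8b of 8 (116bpm 4/4) — PASS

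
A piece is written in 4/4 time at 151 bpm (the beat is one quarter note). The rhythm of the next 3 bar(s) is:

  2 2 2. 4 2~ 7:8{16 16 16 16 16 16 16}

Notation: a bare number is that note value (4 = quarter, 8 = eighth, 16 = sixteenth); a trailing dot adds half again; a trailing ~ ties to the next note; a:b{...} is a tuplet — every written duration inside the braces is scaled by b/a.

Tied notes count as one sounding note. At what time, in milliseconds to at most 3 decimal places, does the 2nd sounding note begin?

1. 0.0ms @ 0 + 794.702ms (2)
2. 794.702ms @ 2 + 794.702ms (2)
3. 1589.404ms @ 4 + 1192.053ms (3)
4. 2781.457ms @ 7 + 397.351ms (1)
5. 3178.808ms @ 8 + 908.231ms (16/7)
6. 4087.039ms @ 72/7 + 113.529ms (2/7)
7. 4200.568ms @ 74/7 + 113.529ms (2/7)
8. 4314.096ms @ 76/7 + 113.529ms (2/7)
9. 4427.625ms @ 78/7 + 113.529ms (2/7)
10. 4541.154ms @ 80/7 + 113.529ms (2/7)
11. 4654.683ms @ 82/7 + 113.529ms (2/7)

note 2 onset = 2b = 794.702ms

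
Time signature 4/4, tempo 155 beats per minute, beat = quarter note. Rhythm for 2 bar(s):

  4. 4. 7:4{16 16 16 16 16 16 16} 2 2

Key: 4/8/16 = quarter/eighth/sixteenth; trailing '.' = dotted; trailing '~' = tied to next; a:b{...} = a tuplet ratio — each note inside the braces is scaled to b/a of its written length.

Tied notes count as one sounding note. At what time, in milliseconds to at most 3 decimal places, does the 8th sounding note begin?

note 8 onset = 26/7b = 1437.788ms

1. 0.0ms @ 0 + 580.645ms (3/2)
2. 580.645ms @ 3/2 + 580.645ms (3/2)
3. 1161.29ms @ 3 + 55.3ms (1/7)
4. 1216.59ms @ 22/7 + 55.3ms (1/7)
5. 1271.889ms @ 23/7 + 55.3ms (1/7)
6. 1327.189ms @ 24/7 + 55.3ms (1/7)
7. 1382.488ms @ 25/7 + 55.3ms (1/7)
8. 1437.788ms @ 26/7 + 55.3ms (1/7)
9. 1493.088ms @ 27/7 + 55.3ms (1/7)
10. 1548.387ms @ 4 + 774.194ms (2)
11. 2322.581ms @ 6 + 774.194ms (2)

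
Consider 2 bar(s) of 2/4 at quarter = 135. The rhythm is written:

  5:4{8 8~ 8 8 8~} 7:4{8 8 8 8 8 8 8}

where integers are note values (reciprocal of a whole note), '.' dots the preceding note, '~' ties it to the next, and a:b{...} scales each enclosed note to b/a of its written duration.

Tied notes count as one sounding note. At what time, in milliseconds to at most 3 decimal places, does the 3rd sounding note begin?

1. 0.0ms @ 0 + 177.778ms (2/5)
2. 177.778ms @ 2/5 + 355.556ms (4/5)
3. 533.333ms @ 6/5 + 177.778ms (2/5)
4. 711.111ms @ 8/5 + 304.762ms (24/35)
5. 1015.873ms @ 16/7 + 126.984ms (2/7)
6. 1142.857ms @ 18/7 + 126.984ms (2/7)
7. 1269.841ms @ 20/7 + 126.984ms (2/7)
8. 1396.825ms @ 22/7 + 126.984ms (2/7)
9. 1523.81ms @ 24/7 + 126.984ms (2/7)
10. 1650.794ms @ 26/7 + 126.984ms (2/7)

note 3 onset = 6/5b = 533.333ms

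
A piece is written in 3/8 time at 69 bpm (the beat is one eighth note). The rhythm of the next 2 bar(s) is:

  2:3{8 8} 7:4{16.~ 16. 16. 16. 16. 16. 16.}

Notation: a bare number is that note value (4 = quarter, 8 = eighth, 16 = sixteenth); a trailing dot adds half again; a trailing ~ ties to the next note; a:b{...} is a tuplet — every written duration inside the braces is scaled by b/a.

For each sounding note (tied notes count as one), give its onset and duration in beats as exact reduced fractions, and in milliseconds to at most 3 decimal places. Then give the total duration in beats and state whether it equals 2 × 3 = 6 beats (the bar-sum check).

1) 0.0ms=0b +1304.348ms=3/2b
2) 1304.348ms=3/2b +1304.348ms=3/2b
3) 2608.696ms=3b +745.342ms=6/7b
4) 3354.037ms=27/7b +372.671ms=3/7b
5) 3726.708ms=30/7b +372.671ms=3/7b
6) 4099.379ms=33/7b +372.671ms=3/7b
7) 4472.05ms=36/7b +372.671ms=3/7b
8) 4844.72ms=39/7b +372.671ms=3/7b
Σ=6b of 6 (69bpm 3/8) — PASS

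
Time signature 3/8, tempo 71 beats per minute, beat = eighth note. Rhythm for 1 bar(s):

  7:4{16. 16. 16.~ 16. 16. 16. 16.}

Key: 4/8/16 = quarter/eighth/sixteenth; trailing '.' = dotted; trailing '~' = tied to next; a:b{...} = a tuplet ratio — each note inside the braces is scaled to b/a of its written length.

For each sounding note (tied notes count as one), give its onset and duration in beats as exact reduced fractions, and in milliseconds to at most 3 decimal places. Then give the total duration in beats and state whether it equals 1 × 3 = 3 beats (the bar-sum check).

1) 0.0ms=0b +362.173ms=3/7b
2) 362.173ms=3/7b +362.173ms=3/7b
3) 724.346ms=6/7b +724.346ms=6/7b
4) 1448.692ms=12/7b +362.173ms=3/7b
5) 1810.865ms=15/7b +362.173ms=3/7b
6) 2173.038ms=18/7b +362.173ms=3/7b
Σ=3b of 3 (71bpm 3/8) — PASS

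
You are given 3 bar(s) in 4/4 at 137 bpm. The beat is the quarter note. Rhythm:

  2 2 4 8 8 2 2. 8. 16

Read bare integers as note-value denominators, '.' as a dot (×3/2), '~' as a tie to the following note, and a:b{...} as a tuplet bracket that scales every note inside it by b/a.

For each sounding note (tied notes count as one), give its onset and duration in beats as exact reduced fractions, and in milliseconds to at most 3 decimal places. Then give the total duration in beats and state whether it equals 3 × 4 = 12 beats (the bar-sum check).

1) 0.0ms=0b +875.912ms=2b
2) 875.912ms=2b +875.912ms=2b
3) 1751.825ms=4b +437.956ms=1b
4) 2189.781ms=5b +218.978ms=1/2b
5) 2408.759ms=11/2b +218.978ms=1/2b
6) 2627.737ms=6b +875.912ms=2b
7) 3503.65ms=8b +1313.869ms=3b
8) 4817.518ms=11b +328.467ms=3/4b
9) 5145.985ms=47/4b +109.489ms=1/4b
Σ=12b of 12 (137bpm 4/4) — PASS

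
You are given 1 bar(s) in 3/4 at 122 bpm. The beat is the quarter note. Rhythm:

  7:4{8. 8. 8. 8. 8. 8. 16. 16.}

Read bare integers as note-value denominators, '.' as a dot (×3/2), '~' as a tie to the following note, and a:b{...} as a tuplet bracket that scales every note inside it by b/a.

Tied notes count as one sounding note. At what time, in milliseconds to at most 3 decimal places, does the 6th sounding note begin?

1. 0.0ms @ 0 + 210.773ms (3/7)
2. 210.773ms @ 3/7 + 210.773ms (3/7)
3. 421.546ms @ 6/7 + 210.773ms (3/7)
4. 632.319ms @ 9/7 + 210.773ms (3/7)
5. 843.091ms @ 12/7 + 210.773ms (3/7)
6. 1053.864ms @ 15/7 + 210.773ms (3/7)
7. 1264.637ms @ 18/7 + 105.386ms (3/14)
8. 1370.023ms @ 39/14 + 105.386ms (3/14)

note 6 onset = 15/7b = 1053.864ms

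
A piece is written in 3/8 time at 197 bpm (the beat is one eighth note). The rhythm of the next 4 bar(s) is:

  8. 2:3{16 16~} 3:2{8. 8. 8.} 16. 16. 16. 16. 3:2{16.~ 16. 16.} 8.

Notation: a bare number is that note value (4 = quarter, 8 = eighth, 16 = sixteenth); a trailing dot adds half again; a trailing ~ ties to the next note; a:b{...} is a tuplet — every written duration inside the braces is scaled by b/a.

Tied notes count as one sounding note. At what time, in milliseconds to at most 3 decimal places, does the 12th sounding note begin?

1. 0.0ms @ 0 + 456.853ms (3/2)
2. 456.853ms @ 3/2 + 228.426ms (3/4)
3. 685.279ms @ 9/4 + 532.995ms (7/4)
4. 1218.274ms @ 4 + 304.569ms (1)
5. 1522.843ms @ 5 + 304.569ms (1)
6. 1827.411ms @ 6 + 228.426ms (3/4)
7. 2055.838ms @ 27/4 + 228.426ms (3/4)
8. 2284.264ms @ 15/2 + 228.426ms (3/4)
9. 2512.69ms @ 33/4 + 228.426ms (3/4)
10. 2741.117ms @ 9 + 304.569ms (1)
11. 3045.685ms @ 10 + 152.284ms (1/2)
12. 3197.97ms @ 21/2 + 456.853ms (3/2)

note 12 onset = 21/2b = 3197.97ms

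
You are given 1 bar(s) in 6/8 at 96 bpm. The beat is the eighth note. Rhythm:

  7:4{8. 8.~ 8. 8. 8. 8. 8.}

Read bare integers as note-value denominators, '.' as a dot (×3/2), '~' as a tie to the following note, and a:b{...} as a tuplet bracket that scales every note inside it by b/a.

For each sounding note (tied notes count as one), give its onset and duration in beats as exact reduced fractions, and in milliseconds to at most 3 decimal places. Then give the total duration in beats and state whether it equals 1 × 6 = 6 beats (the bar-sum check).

1) 0.0ms=0b +535.714ms=6/7b
2) 535.714ms=6/7b +1071.429ms=12/7b
3) 1607.143ms=18/7b +535.714ms=6/7b
4) 2142.857ms=24/7b +535.714ms=6/7b
5) 2678.571ms=30/7b +535.714ms=6/7b
6) 3214.286ms=36/7b +535.714ms=6/7b
Σ=6b of 6 (96bpm 6/8) — PASS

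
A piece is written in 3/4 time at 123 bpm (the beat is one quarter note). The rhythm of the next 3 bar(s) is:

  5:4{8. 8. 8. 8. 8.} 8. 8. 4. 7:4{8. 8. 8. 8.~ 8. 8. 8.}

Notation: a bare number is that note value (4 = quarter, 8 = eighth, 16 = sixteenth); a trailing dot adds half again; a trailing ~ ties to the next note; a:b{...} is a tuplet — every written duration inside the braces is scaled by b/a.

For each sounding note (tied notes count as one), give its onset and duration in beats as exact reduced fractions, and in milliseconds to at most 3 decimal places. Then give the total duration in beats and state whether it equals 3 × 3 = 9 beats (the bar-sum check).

1) 0.0ms=0b +292.683ms=3/5b
2) 292.683ms=3/5b +292.683ms=3/5b
3) 585.366ms=6/5b +292.683ms=3/5b
4) 878.049ms=9/5b +292.683ms=3/5b
5) 1170.732ms=12/5b +292.683ms=3/5b
6) 1463.415ms=3b +365.854ms=3/4b
7) 1829.268ms=15/4b +365.854ms=3/4b
8) 2195.122ms=9/2b +731.707ms=3/2b
9) 2926.829ms=6b +209.059ms=3/7b
10) 3135.889ms=45/7b +209.059ms=3/7b
11) 3344.948ms=48/7b +209.059ms=3/7b
12) 3554.007ms=51/7b +418.118ms=6/7b
13) 3972.125ms=57/7b +209.059ms=3/7b
14) 4181.185ms=60/7b +209.059ms=3/7b
Σ=9b of 9 (123bpm 3/4) — PASS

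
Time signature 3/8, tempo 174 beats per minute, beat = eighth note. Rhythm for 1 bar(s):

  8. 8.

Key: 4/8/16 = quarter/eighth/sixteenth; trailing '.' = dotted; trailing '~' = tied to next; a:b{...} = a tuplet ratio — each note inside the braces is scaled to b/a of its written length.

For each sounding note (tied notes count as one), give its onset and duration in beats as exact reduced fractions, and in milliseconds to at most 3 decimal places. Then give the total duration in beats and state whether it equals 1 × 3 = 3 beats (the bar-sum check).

1) 0.0ms=0b +517.241ms=3/2b
2) 517.241ms=3/2b +517.241ms=3/2b
Σ=3b of 3 (174bpm 3/8) — PASS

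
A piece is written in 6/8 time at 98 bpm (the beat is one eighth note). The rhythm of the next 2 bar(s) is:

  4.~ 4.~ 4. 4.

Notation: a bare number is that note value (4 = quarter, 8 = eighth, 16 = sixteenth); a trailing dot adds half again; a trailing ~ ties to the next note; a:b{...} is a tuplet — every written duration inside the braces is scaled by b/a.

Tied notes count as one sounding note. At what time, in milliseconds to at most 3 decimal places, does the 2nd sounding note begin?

note 2 onset = 9b = 5510.204ms

1. 0.0ms @ 0 + 5510.204ms (9)
2. 5510.204ms @ 9 + 1836.735ms (3)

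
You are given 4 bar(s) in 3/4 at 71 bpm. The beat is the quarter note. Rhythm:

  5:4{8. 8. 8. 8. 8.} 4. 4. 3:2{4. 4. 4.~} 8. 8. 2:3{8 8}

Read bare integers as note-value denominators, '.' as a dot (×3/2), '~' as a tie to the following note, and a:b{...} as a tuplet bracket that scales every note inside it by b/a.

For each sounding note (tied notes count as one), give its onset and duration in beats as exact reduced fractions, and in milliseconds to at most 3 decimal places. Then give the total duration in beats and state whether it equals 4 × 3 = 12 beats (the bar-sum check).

1) 0.0ms=0b +507.042ms=3/5b
2) 507.042ms=3/5b +507.042ms=3/5b
3) 1014.085ms=6/5b +507.042ms=3/5b
4) 1521.127ms=9/5b +507.042ms=3/5b
5) 2028.169ms=12/5b +507.042ms=3/5b
6) 2535.211ms=3b +1267.606ms=3/2b
7) 3802.817ms=9/2b +1267.606ms=3/2b
8) 5070.423ms=6b +845.07ms=1b
9) 5915.493ms=7b +845.07ms=1b
10) 6760.563ms=8b +1478.873ms=7/4b
11) 8239.437ms=39/4b +633.803ms=3/4b
12) 8873.239ms=21/2b +633.803ms=3/4b
13) 9507.042ms=45/4b +633.803ms=3/4b
Σ=12b of 12 (71bpm 3/4) — PASS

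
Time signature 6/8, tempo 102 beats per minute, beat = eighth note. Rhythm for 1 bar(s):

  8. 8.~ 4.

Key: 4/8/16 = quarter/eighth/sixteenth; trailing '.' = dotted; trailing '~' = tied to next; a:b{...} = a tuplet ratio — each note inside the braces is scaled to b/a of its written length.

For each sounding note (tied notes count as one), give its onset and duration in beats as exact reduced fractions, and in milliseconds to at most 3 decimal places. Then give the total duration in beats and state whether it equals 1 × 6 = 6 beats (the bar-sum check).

1) 0.0ms=0b +882.353ms=3/2b
2) 882.353ms=3/2b +2647.059ms=9/2b
Σ=6b of 6 (102bpm 6/8) — PASS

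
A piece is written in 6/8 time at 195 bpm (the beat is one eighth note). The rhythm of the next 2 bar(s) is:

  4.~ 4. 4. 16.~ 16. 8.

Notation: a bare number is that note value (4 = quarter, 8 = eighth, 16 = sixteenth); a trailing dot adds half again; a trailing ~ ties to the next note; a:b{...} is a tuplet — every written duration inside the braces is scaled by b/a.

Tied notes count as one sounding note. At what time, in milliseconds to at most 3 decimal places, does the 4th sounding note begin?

note 4 onset = 21/2b = 3230.769ms

1. 0.0ms @ 0 + 1846.154ms (6)
2. 1846.154ms @ 6 + 923.077ms (3)
3. 2769.231ms @ 9 + 461.538ms (3/2)
4. 3230.769ms @ 21/2 + 461.538ms (3/2)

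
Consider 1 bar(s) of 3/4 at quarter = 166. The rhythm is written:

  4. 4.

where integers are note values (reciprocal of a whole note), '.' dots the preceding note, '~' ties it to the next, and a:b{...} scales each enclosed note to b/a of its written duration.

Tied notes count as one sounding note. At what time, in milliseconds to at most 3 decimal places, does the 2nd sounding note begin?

note 2 onset = 3/2b = 542.169ms

1. 0.0ms @ 0 + 542.169ms (3/2)
2. 542.169ms @ 3/2 + 542.169ms (3/2)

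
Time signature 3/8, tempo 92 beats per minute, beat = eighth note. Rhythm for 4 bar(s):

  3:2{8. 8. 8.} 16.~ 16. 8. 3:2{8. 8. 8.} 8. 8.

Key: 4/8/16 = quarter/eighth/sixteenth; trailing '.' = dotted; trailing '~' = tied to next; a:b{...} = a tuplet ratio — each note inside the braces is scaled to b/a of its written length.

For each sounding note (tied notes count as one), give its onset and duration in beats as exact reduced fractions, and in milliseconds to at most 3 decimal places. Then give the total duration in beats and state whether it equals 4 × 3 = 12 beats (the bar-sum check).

1) 0.0ms=0b +652.174ms=1b
2) 652.174ms=1b +652.174ms=1b
3) 1304.348ms=2b +652.174ms=1b
4) 1956.522ms=3b +978.261ms=3/2b
5) 2934.783ms=9/2b +978.261ms=3/2b
6) 3913.043ms=6b +652.174ms=1b
7) 4565.217ms=7b +652.174ms=1b
8) 5217.391ms=8b +652.174ms=1b
9) 5869.565ms=9b +978.261ms=3/2b
10) 6847.826ms=21/2b +978.261ms=3/2b
Σ=12b of 12 (92bpm 3/8) — PASS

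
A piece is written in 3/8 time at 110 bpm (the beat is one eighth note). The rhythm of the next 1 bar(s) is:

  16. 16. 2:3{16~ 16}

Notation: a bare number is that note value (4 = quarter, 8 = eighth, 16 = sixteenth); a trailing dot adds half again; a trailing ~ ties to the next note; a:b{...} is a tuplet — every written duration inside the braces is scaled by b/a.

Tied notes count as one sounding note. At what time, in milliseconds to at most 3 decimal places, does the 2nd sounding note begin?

note 2 onset = 3/4b = 409.091ms

1. 0.0ms @ 0 + 409.091ms (3/4)
2. 409.091ms @ 3/4 + 409.091ms (3/4)
3. 818.182ms @ 3/2 + 818.182ms (3/2)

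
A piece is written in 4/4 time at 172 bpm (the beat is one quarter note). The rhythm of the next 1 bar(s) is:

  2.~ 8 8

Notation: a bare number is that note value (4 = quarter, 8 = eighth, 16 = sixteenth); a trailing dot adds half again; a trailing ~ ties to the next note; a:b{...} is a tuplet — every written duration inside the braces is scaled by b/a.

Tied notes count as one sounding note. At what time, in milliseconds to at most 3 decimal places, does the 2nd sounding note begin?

1. 0.0ms @ 0 + 1220.93ms (7/2)
2. 1220.93ms @ 7/2 + 174.419ms (1/2)

note 2 onset = 7/2b = 1220.93ms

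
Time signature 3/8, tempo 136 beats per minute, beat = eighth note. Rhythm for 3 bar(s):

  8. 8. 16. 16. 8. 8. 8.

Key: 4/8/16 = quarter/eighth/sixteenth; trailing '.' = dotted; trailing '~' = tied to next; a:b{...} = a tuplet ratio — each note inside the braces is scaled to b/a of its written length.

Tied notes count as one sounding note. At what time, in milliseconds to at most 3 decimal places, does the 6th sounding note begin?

note 6 onset = 6b = 2647.059ms

1. 0.0ms @ 0 + 661.765ms (3/2)
2. 661.765ms @ 3/2 + 661.765ms (3/2)
3. 1323.529ms @ 3 + 330.882ms (3/4)
4. 1654.412ms @ 15/4 + 330.882ms (3/4)
5. 1985.294ms @ 9/2 + 661.765ms (3/2)
6. 2647.059ms @ 6 + 661.765ms (3/2)
7. 3308.824ms @ 15/2 + 661.765ms (3/2)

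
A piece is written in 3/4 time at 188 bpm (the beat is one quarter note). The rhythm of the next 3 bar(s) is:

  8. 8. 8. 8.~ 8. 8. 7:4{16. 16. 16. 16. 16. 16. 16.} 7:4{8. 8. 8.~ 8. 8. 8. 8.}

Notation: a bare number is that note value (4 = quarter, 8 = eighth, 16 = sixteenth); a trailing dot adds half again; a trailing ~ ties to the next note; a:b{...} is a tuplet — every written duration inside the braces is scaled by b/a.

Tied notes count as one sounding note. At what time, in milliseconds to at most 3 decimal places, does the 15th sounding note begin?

note 15 onset = 48/7b = 2188.45ms

1. 0.0ms @ 0 + 239.362ms (3/4)
2. 239.362ms @ 3/4 + 239.362ms (3/4)
3. 478.723ms @ 3/2 + 239.362ms (3/4)
4. 718.085ms @ 9/4 + 478.723ms (3/2)
5. 1196.809ms @ 15/4 + 239.362ms (3/4)
6. 1436.17ms @ 9/2 + 68.389ms (3/14)
7. 1504.559ms @ 33/7 + 68.389ms (3/14)
8. 1572.948ms @ 69/14 + 68.389ms (3/14)
9. 1641.337ms @ 36/7 + 68.389ms (3/14)
10. 1709.726ms @ 75/14 + 68.389ms (3/14)
11. 1778.116ms @ 39/7 + 68.389ms (3/14)
12. 1846.505ms @ 81/14 + 68.389ms (3/14)
13. 1914.894ms @ 6 + 136.778ms (3/7)
14. 2051.672ms @ 45/7 + 136.778ms (3/7)
15. 2188.45ms @ 48/7 + 273.556ms (6/7)
16. 2462.006ms @ 54/7 + 136.778ms (3/7)
17. 2598.784ms @ 57/7 + 136.778ms (3/7)
18. 2735.562ms @ 60/7 + 136.778ms (3/7)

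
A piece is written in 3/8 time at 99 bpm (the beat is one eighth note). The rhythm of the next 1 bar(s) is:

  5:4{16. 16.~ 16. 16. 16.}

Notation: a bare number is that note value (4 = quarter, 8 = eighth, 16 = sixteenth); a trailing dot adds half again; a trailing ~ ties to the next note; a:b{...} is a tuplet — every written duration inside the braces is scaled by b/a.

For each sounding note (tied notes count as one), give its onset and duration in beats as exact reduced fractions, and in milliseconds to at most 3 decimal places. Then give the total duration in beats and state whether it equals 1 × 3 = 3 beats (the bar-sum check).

1) 0.0ms=0b +363.636ms=3/5b
2) 363.636ms=3/5b +727.273ms=6/5b
3) 1090.909ms=9/5b +363.636ms=3/5b
4) 1454.545ms=12/5b +363.636ms=3/5b
Σ=3b of 3 (99bpm 3/8) — PASS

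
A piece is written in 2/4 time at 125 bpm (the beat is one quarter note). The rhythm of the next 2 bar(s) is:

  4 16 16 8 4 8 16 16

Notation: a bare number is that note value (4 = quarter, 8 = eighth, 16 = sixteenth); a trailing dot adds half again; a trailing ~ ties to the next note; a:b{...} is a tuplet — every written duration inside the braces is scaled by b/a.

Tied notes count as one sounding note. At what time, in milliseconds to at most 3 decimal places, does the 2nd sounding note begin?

note 2 onset = 1b = 480.0ms

1. 0.0ms @ 0 + 480.0ms (1)
2. 480.0ms @ 1 + 120.0ms (1/4)
3. 600.0ms @ 5/4 + 120.0ms (1/4)
4. 720.0ms @ 3/2 + 240.0ms (1/2)
5. 960.0ms @ 2 + 480.0ms (1)
6. 1440.0ms @ 3 + 240.0ms (1/2)
7. 1680.0ms @ 7/2 + 120.0ms (1/4)
8. 1800.0ms @ 15/4 + 120.0ms (1/4)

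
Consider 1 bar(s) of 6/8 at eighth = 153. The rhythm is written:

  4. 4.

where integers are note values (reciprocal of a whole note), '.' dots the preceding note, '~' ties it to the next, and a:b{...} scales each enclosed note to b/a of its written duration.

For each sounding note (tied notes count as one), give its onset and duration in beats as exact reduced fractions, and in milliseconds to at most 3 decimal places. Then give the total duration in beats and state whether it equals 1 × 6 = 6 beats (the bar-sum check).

1) 0.0ms=0b +1176.471ms=3b
2) 1176.471ms=3b +1176.471ms=3b
Σ=6b of 6 (153bpm 6/8) — PASS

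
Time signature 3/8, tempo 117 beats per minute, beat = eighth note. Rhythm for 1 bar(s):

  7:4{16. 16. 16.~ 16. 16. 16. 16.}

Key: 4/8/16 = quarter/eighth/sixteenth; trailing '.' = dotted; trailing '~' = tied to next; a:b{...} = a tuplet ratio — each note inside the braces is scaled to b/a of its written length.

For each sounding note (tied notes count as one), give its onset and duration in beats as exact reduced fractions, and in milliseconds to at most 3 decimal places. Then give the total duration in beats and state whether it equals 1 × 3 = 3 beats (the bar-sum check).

1) 0.0ms=0b +219.78ms=3/7b
2) 219.78ms=3/7b +219.78ms=3/7b
3) 439.56ms=6/7b +439.56ms=6/7b
4) 879.121ms=12/7b +219.78ms=3/7b
5) 1098.901ms=15/7b +219.78ms=3/7b
6) 1318.681ms=18/7b +219.78ms=3/7b
Σ=3b of 3 (117bpm 3/8) — PASS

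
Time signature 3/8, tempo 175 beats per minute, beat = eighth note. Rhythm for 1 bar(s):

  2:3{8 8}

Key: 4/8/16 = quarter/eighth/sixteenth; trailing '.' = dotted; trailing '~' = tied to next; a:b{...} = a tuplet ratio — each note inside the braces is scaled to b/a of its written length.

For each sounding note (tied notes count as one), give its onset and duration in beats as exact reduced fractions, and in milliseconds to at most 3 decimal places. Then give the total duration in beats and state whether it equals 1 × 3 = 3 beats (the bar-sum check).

1) 0.0ms=0b +514.286ms=3/2b
2) 514.286ms=3/2b +514.286ms=3/2b
Σ=3b of 3 (175bpm 3/8) — PASS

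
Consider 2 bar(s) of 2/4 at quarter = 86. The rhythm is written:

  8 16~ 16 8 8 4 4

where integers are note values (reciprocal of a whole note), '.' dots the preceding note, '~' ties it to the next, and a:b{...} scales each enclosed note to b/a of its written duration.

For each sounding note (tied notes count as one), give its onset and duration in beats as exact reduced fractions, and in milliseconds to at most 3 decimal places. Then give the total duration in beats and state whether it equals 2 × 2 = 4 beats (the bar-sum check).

1) 0.0ms=0b +348.837ms=1/2b
2) 348.837ms=1/2b +348.837ms=1/2b
3) 697.674ms=1b +348.837ms=1/2b
4) 1046.512ms=3/2b +348.837ms=1/2b
5) 1395.349ms=2b +697.674ms=1b
6) 2093.023ms=3b +697.674ms=1b
Σ=4b of 4 (86bpm 2/4) — PASS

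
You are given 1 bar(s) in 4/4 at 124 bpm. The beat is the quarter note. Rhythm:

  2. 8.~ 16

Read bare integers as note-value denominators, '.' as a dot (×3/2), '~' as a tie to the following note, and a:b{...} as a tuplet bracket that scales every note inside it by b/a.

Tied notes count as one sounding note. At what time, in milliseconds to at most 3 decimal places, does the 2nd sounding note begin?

note 2 onset = 3b = 1451.613ms

1. 0.0ms @ 0 + 1451.613ms (3)
2. 1451.613ms @ 3 + 483.871ms (1)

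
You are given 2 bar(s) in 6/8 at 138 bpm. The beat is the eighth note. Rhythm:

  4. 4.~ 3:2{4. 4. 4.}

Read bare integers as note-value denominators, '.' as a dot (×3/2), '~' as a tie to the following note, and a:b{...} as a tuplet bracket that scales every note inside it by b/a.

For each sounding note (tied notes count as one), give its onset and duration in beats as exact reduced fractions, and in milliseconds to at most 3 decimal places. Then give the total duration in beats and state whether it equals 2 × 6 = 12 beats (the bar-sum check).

1) 0.0ms=0b +1304.348ms=3b
2) 1304.348ms=3b +2173.913ms=5b
3) 3478.261ms=8b +869.565ms=2b
4) 4347.826ms=10b +869.565ms=2b
Σ=12b of 12 (138bpm 6/8) — PASS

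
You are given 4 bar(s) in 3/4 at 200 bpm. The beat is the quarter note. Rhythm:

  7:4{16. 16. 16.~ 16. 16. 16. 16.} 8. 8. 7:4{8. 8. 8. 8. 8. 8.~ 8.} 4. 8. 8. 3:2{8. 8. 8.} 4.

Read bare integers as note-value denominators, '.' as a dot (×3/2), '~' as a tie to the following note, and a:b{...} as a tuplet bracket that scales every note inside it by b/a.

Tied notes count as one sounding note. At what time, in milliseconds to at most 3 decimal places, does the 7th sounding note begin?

1. 0.0ms @ 0 + 64.286ms (3/14)
2. 64.286ms @ 3/14 + 64.286ms (3/14)
3. 128.571ms @ 3/7 + 128.571ms (3/7)
4. 257.143ms @ 6/7 + 64.286ms (3/14)
5. 321.429ms @ 15/14 + 64.286ms (3/14)
6. 385.714ms @ 9/7 + 64.286ms (3/14)
7. 450.0ms @ 3/2 + 225.0ms (3/4)
8. 675.0ms @ 9/4 + 225.0ms (3/4)
9. 900.0ms @ 3 + 128.571ms (3/7)
10. 1028.571ms @ 24/7 + 128.571ms (3/7)
11. 1157.143ms @ 27/7 + 128.571ms (3/7)
12. 1285.714ms @ 30/7 + 128.571ms (3/7)
13. 1414.286ms @ 33/7 + 128.571ms (3/7)
14. 1542.857ms @ 36/7 + 257.143ms (6/7)
15. 1800.0ms @ 6 + 450.0ms (3/2)
16. 2250.0ms @ 15/2 + 225.0ms (3/4)
17. 2475.0ms @ 33/4 + 225.0ms (3/4)
18. 2700.0ms @ 9 + 150.0ms (1/2)
19. 2850.0ms @ 19/2 + 150.0ms (1/2)
20. 3000.0ms @ 10 + 150.0ms (1/2)
21. 3150.0ms @ 21/2 + 450.0ms (3/2)

note 7 onset = 3/2b = 450.0ms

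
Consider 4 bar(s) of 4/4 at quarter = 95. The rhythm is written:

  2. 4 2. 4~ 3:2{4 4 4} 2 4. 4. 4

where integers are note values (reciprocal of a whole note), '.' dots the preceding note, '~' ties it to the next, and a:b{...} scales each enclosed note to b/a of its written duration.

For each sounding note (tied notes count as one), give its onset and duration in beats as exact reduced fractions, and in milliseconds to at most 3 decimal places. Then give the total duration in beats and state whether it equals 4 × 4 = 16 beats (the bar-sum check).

1) 0.0ms=0b +1894.737ms=3b
2) 1894.737ms=3b +631.579ms=1b
3) 2526.316ms=4b +1894.737ms=3b
4) 4421.053ms=7b +1052.632ms=5/3b
5) 5473.684ms=26/3b +421.053ms=2/3b
6) 5894.737ms=28/3b +421.053ms=2/3b
7) 6315.789ms=10b +1263.158ms=2b
8) 7578.947ms=12b +947.368ms=3/2b
9) 8526.316ms=27/2b +947.368ms=3/2b
10) 9473.684ms=15b +631.579ms=1b
Σ=16b of 16 (95bpm 4/4) — PASS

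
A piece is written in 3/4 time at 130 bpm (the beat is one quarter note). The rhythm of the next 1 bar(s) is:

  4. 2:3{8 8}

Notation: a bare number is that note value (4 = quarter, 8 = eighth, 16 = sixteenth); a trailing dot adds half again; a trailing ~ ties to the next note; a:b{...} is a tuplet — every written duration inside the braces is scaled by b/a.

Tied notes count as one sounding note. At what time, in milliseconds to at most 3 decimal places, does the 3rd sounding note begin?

1. 0.0ms @ 0 + 692.308ms (3/2)
2. 692.308ms @ 3/2 + 346.154ms (3/4)
3. 1038.462ms @ 9/4 + 346.154ms (3/4)

note 3 onset = 9/4b = 1038.462ms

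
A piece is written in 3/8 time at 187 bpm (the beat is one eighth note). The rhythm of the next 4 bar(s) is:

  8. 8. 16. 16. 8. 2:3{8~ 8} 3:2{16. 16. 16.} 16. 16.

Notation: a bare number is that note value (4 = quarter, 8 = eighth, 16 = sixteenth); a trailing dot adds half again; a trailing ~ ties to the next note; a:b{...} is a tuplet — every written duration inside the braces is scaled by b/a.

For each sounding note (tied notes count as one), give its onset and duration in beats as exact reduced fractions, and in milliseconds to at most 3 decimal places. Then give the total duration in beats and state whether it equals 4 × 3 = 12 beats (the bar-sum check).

1) 0.0ms=0b +481.283ms=3/2b
2) 481.283ms=3/2b +481.283ms=3/2b
3) 962.567ms=3b +240.642ms=3/4b
4) 1203.209ms=15/4b +240.642ms=3/4b
5) 1443.85ms=9/2b +481.283ms=3/2b
6) 1925.134ms=6b +962.567ms=3b
7) 2887.701ms=9b +160.428ms=1/2b
8) 3048.128ms=19/2b +160.428ms=1/2b
9) 3208.556ms=10b +160.428ms=1/2b
10) 3368.984ms=21/2b +240.642ms=3/4b
11) 3609.626ms=45/4b +240.642ms=3/4b
Σ=12b of 12 (187bpm 3/8) — PASS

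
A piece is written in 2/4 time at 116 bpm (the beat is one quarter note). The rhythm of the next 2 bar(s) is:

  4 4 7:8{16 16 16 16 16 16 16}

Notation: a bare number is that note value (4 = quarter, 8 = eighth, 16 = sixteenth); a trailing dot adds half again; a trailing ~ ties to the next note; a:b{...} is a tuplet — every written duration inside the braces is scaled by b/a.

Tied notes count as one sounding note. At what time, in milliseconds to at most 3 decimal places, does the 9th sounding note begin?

1. 0.0ms @ 0 + 517.241ms (1)
2. 517.241ms @ 1 + 517.241ms (1)
3. 1034.483ms @ 2 + 147.783ms (2/7)
4. 1182.266ms @ 16/7 + 147.783ms (2/7)
5. 1330.049ms @ 18/7 + 147.783ms (2/7)
6. 1477.833ms @ 20/7 + 147.783ms (2/7)
7. 1625.616ms @ 22/7 + 147.783ms (2/7)
8. 1773.399ms @ 24/7 + 147.783ms (2/7)
9. 1921.182ms @ 26/7 + 147.783ms (2/7)

note 9 onset = 26/7b = 1921.182ms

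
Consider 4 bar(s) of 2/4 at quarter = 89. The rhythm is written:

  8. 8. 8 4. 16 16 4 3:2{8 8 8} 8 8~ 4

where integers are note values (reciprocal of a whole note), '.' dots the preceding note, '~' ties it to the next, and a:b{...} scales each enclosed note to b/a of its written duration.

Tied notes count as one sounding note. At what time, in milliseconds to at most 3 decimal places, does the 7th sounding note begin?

note 7 onset = 4b = 2696.629ms

1. 0.0ms @ 0 + 505.618ms (3/4)
2. 505.618ms @ 3/4 + 505.618ms (3/4)
3. 1011.236ms @ 3/2 + 337.079ms (1/2)
4. 1348.315ms @ 2 + 1011.236ms (3/2)
5. 2359.551ms @ 7/2 + 168.539ms (1/4)
6. 2528.09ms @ 15/4 + 168.539ms (1/4)
7. 2696.629ms @ 4 + 674.157ms (1)
8. 3370.787ms @ 5 + 224.719ms (1/3)
9. 3595.506ms @ 16/3 + 224.719ms (1/3)
10. 3820.225ms @ 17/3 + 224.719ms (1/3)
11. 4044.944ms @ 6 + 337.079ms (1/2)
12. 4382.022ms @ 13/2 + 1011.236ms (3/2)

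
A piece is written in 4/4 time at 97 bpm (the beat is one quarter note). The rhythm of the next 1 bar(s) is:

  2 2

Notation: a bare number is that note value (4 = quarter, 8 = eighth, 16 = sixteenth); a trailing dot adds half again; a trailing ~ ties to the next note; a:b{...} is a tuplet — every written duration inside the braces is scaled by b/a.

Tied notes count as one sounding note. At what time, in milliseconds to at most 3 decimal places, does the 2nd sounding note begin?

note 2 onset = 2b = 1237.113ms

1. 0.0ms @ 0 + 1237.113ms (2)
2. 1237.113ms @ 2 + 1237.113ms (2)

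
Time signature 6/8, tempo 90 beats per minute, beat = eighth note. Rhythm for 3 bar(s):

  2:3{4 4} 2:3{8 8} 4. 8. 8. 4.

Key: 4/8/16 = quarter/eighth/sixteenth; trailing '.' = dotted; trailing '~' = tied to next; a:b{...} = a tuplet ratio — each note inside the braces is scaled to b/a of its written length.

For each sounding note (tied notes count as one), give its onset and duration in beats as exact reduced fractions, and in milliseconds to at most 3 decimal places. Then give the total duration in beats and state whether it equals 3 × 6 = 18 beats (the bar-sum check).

1) 0.0ms=0b +2000.0ms=3b
2) 2000.0ms=3b +2000.0ms=3b
3) 4000.0ms=6b +1000.0ms=3/2b
4) 5000.0ms=15/2b +1000.0ms=3/2b
5) 6000.0ms=9b +2000.0ms=3b
6) 8000.0ms=12b +1000.0ms=3/2b
7) 9000.0ms=27/2b +1000.0ms=3/2b
8) 10000.0ms=15b +2000.0ms=3b
Σ=18b of 18 (90bpm 6/8) — PASS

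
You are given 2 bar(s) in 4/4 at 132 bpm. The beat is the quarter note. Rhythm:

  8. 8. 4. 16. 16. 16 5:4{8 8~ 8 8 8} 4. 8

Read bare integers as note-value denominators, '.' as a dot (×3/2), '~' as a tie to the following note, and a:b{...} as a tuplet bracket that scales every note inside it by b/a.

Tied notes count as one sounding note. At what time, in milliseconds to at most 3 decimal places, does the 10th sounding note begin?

1. 0.0ms @ 0 + 340.909ms (3/4)
2. 340.909ms @ 3/4 + 340.909ms (3/4)
3. 681.818ms @ 3/2 + 681.818ms (3/2)
4. 1363.636ms @ 3 + 170.455ms (3/8)
5. 1534.091ms @ 27/8 + 170.455ms (3/8)
6. 1704.545ms @ 15/4 + 113.636ms (1/4)
7. 1818.182ms @ 4 + 181.818ms (2/5)
8. 2000.0ms @ 22/5 + 363.636ms (4/5)
9. 2363.636ms @ 26/5 + 181.818ms (2/5)
10. 2545.455ms @ 28/5 + 181.818ms (2/5)
11. 2727.273ms @ 6 + 681.818ms (3/2)
12. 3409.091ms @ 15/2 + 227.273ms (1/2)

note 10 onset = 28/5b = 2545.455ms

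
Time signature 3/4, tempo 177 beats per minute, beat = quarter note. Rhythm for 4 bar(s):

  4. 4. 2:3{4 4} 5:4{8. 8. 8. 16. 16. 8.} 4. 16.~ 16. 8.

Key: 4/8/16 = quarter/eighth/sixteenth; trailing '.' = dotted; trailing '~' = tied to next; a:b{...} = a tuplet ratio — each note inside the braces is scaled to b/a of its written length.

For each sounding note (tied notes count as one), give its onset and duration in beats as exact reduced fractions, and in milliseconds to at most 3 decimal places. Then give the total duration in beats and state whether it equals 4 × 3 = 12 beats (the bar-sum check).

1) 0.0ms=0b +508.475ms=3/2b
2) 508.475ms=3/2b +508.475ms=3/2b
3) 1016.949ms=3b +508.475ms=3/2b
4) 1525.424ms=9/2b +508.475ms=3/2b
5) 2033.898ms=6b +203.39ms=3/5b
6) 2237.288ms=33/5b +203.39ms=3/5b
7) 2440.678ms=36/5b +203.39ms=3/5b
8) 2644.068ms=39/5b +101.695ms=3/10b
9) 2745.763ms=81/10b +101.695ms=3/10b
10) 2847.458ms=42/5b +203.39ms=3/5b
11) 3050.847ms=9b +508.475ms=3/2b
12) 3559.322ms=21/2b +254.237ms=3/4b
13) 3813.559ms=45/4b +254.237ms=3/4b
Σ=12b of 12 (177bpm 3/4) — PASS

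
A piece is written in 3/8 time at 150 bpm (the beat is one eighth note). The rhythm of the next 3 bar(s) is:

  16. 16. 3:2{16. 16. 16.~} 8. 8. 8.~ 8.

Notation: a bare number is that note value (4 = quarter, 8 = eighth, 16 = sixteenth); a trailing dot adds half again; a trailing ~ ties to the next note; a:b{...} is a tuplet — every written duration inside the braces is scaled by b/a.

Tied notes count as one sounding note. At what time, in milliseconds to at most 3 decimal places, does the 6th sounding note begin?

note 6 onset = 9/2b = 1800.0ms

1. 0.0ms @ 0 + 300.0ms (3/4)
2. 300.0ms @ 3/4 + 300.0ms (3/4)
3. 600.0ms @ 3/2 + 200.0ms (1/2)
4. 800.0ms @ 2 + 200.0ms (1/2)
5. 1000.0ms @ 5/2 + 800.0ms (2)
6. 1800.0ms @ 9/2 + 600.0ms (3/2)
7. 2400.0ms @ 6 + 1200.0ms (3)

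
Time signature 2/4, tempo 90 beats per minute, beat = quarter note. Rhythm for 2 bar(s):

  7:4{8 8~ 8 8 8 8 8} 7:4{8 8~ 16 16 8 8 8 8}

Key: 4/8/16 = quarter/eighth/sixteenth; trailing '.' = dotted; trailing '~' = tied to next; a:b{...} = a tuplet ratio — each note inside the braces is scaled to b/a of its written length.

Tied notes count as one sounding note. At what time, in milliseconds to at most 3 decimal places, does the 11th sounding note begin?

1. 0.0ms @ 0 + 190.476ms (2/7)
2. 190.476ms @ 2/7 + 380.952ms (4/7)
3. 571.429ms @ 6/7 + 190.476ms (2/7)
4. 761.905ms @ 8/7 + 190.476ms (2/7)
5. 952.381ms @ 10/7 + 190.476ms (2/7)
6. 1142.857ms @ 12/7 + 190.476ms (2/7)
7. 1333.333ms @ 2 + 190.476ms (2/7)
8. 1523.81ms @ 16/7 + 285.714ms (3/7)
9. 1809.524ms @ 19/7 + 95.238ms (1/7)
10. 1904.762ms @ 20/7 + 190.476ms (2/7)
11. 2095.238ms @ 22/7 + 190.476ms (2/7)
12. 2285.714ms @ 24/7 + 190.476ms (2/7)
13. 2476.19ms @ 26/7 + 190.476ms (2/7)

note 11 onset = 22/7b = 2095.238ms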